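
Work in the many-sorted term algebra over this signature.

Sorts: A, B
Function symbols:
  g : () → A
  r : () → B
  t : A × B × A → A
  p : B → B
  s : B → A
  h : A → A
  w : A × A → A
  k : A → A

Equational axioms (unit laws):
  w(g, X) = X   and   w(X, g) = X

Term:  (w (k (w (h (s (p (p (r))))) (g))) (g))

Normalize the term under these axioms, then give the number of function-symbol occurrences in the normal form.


1. (w (k (w (h (s (p (p (r))))) (g))) (g))  →  (k (w (h (s (p (p (r))))) (g)))
2. (k (w (h (s (p (p (r))))) (g)))  →  (k (h (s (p (p (r))))))
normal form: (k (h (s (p (p (r))))))

size = 6


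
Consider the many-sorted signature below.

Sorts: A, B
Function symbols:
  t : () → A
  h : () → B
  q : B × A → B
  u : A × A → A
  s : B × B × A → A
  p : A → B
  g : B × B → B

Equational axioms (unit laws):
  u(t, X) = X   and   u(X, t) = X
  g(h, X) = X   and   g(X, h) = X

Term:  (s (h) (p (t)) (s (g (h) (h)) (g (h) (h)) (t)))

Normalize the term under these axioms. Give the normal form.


normal form = (s (h) (p (t)) (s (h) (h) (t)))

1. (s (h) (p (t)) (s (g (h) (h)) (g (h) (h)) (t)))  →  (s (h) (p (t)) (s (h) (g (h) (h)) (t)))
2. (s (h) (p (t)) (s (h) (g (h) (h)) (t)))  →  (s (h) (p (t)) (s (h) (h) (t)))


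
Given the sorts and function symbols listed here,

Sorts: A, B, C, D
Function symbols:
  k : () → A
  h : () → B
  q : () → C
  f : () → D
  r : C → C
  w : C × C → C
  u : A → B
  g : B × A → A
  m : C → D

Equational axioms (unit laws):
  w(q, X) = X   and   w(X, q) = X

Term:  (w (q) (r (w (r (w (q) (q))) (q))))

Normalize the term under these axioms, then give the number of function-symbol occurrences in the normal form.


1. (w (q) (r (w (r (w (q) (q))) (q))))  →  (r (w (r (w (q) (q))) (q)))
2. (r (w (r (w (q) (q))) (q)))  →  (r (r (w (q) (q))))
3. (r (r (w (q) (q))))  →  (r (r (q)))
normal form: (r (r (q)))

size = 3


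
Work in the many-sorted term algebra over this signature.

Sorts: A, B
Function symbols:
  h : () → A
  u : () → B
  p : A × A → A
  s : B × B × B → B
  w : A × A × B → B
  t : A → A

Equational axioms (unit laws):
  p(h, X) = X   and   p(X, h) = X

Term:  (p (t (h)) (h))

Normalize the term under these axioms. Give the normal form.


normal form = (t (h))

1. (p (t (h)) (h))  →  (t (h))


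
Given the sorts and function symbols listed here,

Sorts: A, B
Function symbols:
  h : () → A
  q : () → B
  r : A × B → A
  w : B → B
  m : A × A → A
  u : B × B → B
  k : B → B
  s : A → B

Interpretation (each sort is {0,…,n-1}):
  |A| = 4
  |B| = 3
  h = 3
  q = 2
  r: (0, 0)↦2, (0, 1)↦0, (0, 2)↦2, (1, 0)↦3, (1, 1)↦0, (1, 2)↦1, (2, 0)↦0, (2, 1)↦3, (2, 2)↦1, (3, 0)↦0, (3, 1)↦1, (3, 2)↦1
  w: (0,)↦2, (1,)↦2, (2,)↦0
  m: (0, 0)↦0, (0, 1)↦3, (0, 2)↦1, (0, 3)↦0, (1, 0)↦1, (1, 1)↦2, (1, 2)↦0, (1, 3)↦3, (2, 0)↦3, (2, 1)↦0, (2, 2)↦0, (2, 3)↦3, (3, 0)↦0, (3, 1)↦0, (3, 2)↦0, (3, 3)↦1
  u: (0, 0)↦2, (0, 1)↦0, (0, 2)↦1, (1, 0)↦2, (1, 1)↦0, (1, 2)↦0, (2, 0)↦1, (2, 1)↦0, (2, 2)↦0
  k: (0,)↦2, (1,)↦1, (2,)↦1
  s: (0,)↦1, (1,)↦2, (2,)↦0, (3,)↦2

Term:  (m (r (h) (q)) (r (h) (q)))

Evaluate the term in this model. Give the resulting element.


value = 2

  h = 3
  q = 2
  (r (h) (q)) = r(3, 2) = 1
  h = 3
  q = 2
  (r (h) (q)) = r(3, 2) = 1
  (m (r (h) (q)) (r (h) (q))) = m(1, 1) = 2


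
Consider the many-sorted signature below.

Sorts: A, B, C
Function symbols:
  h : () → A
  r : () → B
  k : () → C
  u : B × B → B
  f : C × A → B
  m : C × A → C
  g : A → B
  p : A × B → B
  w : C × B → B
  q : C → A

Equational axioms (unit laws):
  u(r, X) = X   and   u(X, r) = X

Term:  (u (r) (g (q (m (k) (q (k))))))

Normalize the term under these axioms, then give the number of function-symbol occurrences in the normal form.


1. (u (r) (g (q (m (k) (q (k))))))  →  (g (q (m (k) (q (k)))))
normal form: (g (q (m (k) (q (k)))))

size = 6


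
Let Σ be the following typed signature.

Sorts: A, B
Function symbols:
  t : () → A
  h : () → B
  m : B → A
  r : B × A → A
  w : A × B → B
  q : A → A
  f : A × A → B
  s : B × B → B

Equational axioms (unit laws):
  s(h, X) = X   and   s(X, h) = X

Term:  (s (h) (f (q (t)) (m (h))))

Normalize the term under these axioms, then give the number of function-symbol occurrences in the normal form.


1. (s (h) (f (q (t)) (m (h))))  →  (f (q (t)) (m (h)))
normal form: (f (q (t)) (m (h)))

size = 5


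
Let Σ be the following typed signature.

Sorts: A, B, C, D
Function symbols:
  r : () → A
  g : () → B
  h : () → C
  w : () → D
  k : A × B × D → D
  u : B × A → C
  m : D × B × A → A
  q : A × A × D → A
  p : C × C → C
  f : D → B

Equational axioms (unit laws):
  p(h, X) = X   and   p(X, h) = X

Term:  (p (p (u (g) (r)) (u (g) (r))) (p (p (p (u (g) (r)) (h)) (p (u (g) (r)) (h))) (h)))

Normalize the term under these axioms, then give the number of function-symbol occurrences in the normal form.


1. (p (p (u (g) (r)) (u (g) (r))) (p (p (p (u (g) (r)) (h)) (p (u (g) (r)) (h))) (h)))  →  (p (p (u (g) (r)) (u (g) (r))) (p (p (u (g) (r)) (h)) (p (u (g) (r)) (h))))
2. (p (p (u (g) (r)) (u (g) (r))) (p (p (u (g) (r)) (h)) (p (u (g) (r)) (h))))  →  (p (p (u (g) (r)) (u (g) (r))) (p (u (g) (r)) (p (u (g) (r)) (h))))
3. (p (p (u (g) (r)) (u (g) (r))) (p (u (g) (r)) (p (u (g) (r)) (h))))  →  (p (p (u (g) (r)) (u (g) (r))) (p (u (g) (r)) (u (g) (r))))
normal form: (p (p (u (g) (r)) (u (g) (r))) (p (u (g) (r)) (u (g) (r))))

size = 15


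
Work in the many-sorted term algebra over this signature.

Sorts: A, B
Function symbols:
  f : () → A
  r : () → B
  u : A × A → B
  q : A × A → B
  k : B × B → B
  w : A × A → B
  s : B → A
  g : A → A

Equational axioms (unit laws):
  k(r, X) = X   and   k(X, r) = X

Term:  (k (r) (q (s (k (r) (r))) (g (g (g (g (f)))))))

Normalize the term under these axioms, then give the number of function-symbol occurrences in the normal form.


1. (k (r) (q (s (k (r) (r))) (g (g (g (g (f)))))))  →  (q (s (k (r) (r))) (g (g (g (g (f))))))
2. (q (s (k (r) (r))) (g (g (g (g (f))))))  →  (q (s (r)) (g (g (g (g (f))))))
normal form: (q (s (r)) (g (g (g (g (f))))))

size = 8


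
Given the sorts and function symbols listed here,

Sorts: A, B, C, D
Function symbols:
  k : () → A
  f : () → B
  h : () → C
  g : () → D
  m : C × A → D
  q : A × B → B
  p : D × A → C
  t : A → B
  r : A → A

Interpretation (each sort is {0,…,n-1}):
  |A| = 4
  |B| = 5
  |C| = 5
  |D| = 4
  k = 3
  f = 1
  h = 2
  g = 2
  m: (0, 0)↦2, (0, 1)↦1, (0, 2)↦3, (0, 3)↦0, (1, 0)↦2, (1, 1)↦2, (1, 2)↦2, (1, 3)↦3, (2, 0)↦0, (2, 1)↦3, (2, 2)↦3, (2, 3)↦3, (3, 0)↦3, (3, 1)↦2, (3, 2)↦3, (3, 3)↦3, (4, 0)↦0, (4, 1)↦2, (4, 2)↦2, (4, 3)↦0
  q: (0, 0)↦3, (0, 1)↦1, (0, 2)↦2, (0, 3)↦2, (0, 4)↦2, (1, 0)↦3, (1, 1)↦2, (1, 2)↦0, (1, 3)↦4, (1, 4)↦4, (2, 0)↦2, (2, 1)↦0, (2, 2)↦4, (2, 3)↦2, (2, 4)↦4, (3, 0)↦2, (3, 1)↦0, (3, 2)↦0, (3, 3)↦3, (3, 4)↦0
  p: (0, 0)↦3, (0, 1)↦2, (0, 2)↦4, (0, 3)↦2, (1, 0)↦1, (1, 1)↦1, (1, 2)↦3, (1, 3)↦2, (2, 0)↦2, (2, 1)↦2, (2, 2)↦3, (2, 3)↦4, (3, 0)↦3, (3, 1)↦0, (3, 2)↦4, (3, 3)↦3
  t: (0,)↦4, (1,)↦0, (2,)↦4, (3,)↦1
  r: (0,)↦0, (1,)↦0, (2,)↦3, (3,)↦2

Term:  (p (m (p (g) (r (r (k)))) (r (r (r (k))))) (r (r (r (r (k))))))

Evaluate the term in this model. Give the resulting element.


  g = 2
  k = 3
  (r (k)) = r(3,) = 2
  (r (r (k))) = r(2,) = 3
  (p (g) (r (r (k)))) = p(2, 3) = 4
  k = 3
  (r (k)) = r(3,) = 2
  (r (r (k))) = r(2,) = 3
  (r (r (r (k)))) = r(3,) = 2
  (m (p (g) (r (r (k)))) (r (r (r (k))))) = m(4, 2) = 2
  k = 3
  (r (k)) = r(3,) = 2
  (r (r (k))) = r(2,) = 3
  (r (r (r (k)))) = r(3,) = 2
  (r (r (r (r (k))))) = r(2,) = 3
  (p (m (p (g) (r (r (k)))) (r (r (r (k))))) (r (r (r (r (k)))))) = p(2, 3) = 4

value = 4


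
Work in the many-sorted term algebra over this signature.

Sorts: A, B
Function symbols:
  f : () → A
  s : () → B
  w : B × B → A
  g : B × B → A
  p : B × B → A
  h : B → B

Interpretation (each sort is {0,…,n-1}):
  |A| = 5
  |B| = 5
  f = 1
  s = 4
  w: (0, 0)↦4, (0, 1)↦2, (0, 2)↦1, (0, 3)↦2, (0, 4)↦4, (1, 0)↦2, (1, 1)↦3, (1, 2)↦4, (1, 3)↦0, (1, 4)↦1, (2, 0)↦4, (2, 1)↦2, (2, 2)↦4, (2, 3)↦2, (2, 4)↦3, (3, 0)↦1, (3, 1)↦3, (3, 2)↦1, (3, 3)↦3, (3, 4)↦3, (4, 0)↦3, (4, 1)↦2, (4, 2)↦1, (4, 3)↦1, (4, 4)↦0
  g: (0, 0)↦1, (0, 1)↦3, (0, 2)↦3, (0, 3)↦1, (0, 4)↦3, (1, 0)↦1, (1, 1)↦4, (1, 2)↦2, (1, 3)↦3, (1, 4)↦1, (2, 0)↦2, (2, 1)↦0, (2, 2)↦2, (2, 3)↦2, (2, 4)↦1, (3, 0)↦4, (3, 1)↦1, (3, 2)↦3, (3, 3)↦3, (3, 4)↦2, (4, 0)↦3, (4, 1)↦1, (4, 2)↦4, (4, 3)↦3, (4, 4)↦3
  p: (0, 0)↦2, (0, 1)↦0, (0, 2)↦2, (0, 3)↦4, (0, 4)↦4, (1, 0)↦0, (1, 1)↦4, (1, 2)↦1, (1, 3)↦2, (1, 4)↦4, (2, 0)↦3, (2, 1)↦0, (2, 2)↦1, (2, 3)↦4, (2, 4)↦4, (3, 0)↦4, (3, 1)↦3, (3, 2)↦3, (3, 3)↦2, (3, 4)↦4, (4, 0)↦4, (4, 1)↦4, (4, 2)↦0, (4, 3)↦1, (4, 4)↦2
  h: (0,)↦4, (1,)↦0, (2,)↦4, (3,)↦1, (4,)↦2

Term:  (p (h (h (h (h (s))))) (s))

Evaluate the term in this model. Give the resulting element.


  s = 4
  (h (s)) = h(4,) = 2
  (h (h (s))) = h(2,) = 4
  (h (h (h (s)))) = h(4,) = 2
  (h (h (h (h (s))))) = h(2,) = 4
  s = 4
  (p (h (h (h (h (s))))) (s)) = p(4, 4) = 2

value = 2


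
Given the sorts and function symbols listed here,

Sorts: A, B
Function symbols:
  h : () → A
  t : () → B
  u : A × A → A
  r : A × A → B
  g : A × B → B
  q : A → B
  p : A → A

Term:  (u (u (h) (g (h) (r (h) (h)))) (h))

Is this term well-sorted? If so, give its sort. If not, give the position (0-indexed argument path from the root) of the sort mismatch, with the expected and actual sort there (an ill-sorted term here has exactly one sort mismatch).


ill-sorted at position [0, 1]: expected A, got B

    (h) : A
      (h) : A
        (h) : A
        (h) : A
      (r (h) (h)) : B
    (g (h) (r (h) (h))) : B
  (u (h) (g (h) (r (h) (h)))) : ✗ arg 1 at [0, 1] has sort B, expected A
  (h) : A


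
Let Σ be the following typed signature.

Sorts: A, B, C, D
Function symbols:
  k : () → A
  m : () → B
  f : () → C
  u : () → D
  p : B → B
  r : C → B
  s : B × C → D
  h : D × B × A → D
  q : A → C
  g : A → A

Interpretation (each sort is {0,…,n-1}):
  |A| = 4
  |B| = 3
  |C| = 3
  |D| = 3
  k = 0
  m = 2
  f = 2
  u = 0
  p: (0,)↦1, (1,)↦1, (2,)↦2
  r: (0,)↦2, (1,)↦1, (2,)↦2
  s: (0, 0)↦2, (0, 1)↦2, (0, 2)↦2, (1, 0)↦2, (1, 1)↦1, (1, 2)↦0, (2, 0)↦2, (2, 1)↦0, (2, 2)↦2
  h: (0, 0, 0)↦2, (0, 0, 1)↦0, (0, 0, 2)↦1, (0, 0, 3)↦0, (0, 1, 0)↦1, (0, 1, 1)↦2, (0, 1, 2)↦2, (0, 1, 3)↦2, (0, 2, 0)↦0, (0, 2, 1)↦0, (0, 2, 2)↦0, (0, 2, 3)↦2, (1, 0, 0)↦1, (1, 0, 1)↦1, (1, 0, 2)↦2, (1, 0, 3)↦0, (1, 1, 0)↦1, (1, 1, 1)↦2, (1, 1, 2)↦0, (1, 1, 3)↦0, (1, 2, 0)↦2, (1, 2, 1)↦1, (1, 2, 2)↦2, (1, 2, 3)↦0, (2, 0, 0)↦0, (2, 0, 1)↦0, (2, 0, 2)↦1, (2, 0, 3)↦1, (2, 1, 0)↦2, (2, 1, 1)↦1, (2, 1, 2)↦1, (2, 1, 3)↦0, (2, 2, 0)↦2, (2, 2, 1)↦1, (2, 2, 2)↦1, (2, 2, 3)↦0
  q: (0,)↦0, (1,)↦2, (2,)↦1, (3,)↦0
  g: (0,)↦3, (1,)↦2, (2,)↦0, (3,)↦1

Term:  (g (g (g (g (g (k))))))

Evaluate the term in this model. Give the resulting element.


  k = 0
  (g (k)) = g(0,) = 3
  (g (g (k))) = g(3,) = 1
  (g (g (g (k)))) = g(1,) = 2
  (g (g (g (g (k))))) = g(2,) = 0
  (g (g (g (g (g (k)))))) = g(0,) = 3

value = 3


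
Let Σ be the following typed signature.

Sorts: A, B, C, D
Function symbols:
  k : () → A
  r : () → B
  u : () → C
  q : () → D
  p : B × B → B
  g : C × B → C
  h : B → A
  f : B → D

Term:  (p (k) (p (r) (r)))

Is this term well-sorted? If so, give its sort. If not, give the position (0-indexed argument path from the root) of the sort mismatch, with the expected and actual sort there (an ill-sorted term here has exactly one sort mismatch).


  (k) : A
    (r) : B
    (r) : B
  (p (r) (r)) : B
(p (k) (p (r) (r))) : ✗ arg 0 at [0] has sort A, expected B

ill-sorted at position [0]: expected B, got A


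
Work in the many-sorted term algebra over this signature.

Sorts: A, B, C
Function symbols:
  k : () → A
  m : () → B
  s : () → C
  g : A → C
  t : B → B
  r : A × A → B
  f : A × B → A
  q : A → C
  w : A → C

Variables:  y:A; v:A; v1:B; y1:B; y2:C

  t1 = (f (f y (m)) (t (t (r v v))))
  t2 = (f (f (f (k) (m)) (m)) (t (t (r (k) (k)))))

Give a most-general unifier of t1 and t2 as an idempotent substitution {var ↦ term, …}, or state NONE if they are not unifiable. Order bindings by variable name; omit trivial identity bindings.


{v ↦ (k), y ↦ (f (k) (m))}


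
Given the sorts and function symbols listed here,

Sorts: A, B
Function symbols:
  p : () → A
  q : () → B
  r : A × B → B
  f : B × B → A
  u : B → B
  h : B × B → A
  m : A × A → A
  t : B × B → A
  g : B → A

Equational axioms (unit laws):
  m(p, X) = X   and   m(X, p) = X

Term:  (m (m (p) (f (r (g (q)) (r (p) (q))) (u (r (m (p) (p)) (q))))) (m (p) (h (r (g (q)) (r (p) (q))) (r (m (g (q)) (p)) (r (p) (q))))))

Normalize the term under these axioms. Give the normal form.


1. (m (m (p) (f (r (g (q)) (r (p) (q))) (u (r (m (p) (p)) (q))))) (m (p) (h (r (g (q)) (r (p) (q))) (r (m (g (q)) (p)) (r (p) (q))))))  →  (m (f (r (g (q)) (r (p) (q))) (u (r (m (p) (p)) (q)))) (m (p) (h (r (g (q)) (r (p) (q))) (r (m (g (q)) (p)) (r (p) (q))))))
2. (m (f (r (g (q)) (r (p) (q))) (u (r (m (p) (p)) (q)))) (m (p) (h (r (g (q)) (r (p) (q))) (r (m (g (q)) (p)) (r (p) (q))))))  →  (m (f (r (g (q)) (r (p) (q))) (u (r (p) (q)))) (m (p) (h (r (g (q)) (r (p) (q))) (r (m (g (q)) (p)) (r (p) (q))))))
3. (m (f (r (g (q)) (r (p) (q))) (u (r (p) (q)))) (m (p) (h (r (g (q)) (r (p) (q))) (r (m (g (q)) (p)) (r (p) (q))))))  →  (m (f (r (g (q)) (r (p) (q))) (u (r (p) (q)))) (h (r (g (q)) (r (p) (q))) (r (m (g (q)) (p)) (r (p) (q)))))
4. (m (f (r (g (q)) (r (p) (q))) (u (r (p) (q)))) (h (r (g (q)) (r (p) (q))) (r (m (g (q)) (p)) (r (p) (q)))))  →  (m (f (r (g (q)) (r (p) (q))) (u (r (p) (q)))) (h (r (g (q)) (r (p) (q))) (r (g (q)) (r (p) (q)))))

normal form = (m (f (r (g (q)) (r (p) (q))) (u (r (p) (q)))) (h (r (g (q)) (r (p) (q))) (r (g (q)) (r (p) (q)))))


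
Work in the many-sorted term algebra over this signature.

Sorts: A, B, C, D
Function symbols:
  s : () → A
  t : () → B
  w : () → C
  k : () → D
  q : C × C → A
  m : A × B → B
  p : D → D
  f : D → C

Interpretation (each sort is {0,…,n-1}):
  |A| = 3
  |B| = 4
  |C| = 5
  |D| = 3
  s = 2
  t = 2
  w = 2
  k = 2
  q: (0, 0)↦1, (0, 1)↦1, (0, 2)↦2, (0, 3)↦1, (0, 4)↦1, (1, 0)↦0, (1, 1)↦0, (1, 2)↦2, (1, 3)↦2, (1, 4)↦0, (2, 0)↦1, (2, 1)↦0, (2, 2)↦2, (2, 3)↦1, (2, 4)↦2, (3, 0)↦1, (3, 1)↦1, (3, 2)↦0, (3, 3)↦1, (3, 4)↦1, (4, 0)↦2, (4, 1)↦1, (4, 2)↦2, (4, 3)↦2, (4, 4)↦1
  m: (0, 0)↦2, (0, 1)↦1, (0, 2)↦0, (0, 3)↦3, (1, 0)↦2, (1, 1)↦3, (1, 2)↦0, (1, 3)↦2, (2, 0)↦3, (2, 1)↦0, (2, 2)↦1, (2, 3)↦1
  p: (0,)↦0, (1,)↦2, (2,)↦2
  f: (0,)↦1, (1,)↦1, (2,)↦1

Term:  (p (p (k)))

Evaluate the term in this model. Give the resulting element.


value = 2

  k = 2
  (p (k)) = p(2,) = 2
  (p (p (k))) = p(2,) = 2


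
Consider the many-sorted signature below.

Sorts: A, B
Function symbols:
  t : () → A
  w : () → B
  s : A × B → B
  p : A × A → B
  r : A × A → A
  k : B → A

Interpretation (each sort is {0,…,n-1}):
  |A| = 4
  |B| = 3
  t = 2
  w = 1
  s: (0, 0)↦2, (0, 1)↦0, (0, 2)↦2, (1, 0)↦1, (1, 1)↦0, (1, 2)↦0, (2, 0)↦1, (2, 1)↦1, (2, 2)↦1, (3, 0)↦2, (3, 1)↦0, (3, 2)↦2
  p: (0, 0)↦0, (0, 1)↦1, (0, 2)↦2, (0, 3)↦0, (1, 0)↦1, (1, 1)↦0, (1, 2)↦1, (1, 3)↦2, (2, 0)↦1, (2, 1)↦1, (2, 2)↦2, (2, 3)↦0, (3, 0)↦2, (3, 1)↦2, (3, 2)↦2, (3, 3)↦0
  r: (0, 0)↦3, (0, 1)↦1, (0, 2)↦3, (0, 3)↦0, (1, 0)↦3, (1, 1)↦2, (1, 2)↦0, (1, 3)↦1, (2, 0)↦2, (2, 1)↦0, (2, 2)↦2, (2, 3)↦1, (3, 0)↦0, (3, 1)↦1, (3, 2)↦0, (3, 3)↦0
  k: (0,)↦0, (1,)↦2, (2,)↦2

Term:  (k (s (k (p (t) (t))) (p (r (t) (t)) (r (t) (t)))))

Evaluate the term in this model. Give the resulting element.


value = 2

  t = 2
  t = 2
  (p (t) (t)) = p(2, 2) = 2
  (k (p (t) (t))) = k(2,) = 2
  t = 2
  t = 2
  (r (t) (t)) = r(2, 2) = 2
  t = 2
  t = 2
  (r (t) (t)) = r(2, 2) = 2
  (p (r (t) (t)) (r (t) (t))) = p(2, 2) = 2
  (s (k (p (t) (t))) (p (r (t) (t)) (r (t) (t)))) = s(2, 2) = 1
  (k (s (k (p (t) (t))) (p (r (t) (t)) (r (t) (t))))) = k(1,) = 2


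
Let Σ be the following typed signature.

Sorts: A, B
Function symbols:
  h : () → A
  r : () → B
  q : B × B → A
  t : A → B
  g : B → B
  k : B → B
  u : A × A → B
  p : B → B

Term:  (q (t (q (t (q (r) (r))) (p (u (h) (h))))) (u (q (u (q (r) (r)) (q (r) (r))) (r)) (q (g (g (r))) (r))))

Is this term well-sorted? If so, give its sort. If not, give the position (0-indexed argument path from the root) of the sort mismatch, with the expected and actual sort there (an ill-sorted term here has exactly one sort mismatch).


          (r) : B
          (r) : B
        (q (r) (r)) : A
      (t (q (r) (r))) : B
          (h) : A
          (h) : A
        (u (h) (h)) : B
      (p (u (h) (h))) : B
    (q (t (q (r) (r))) (p (u (h) (h)))) : A
  (t (q (t (q (r) (r))) (p (u (h) (h))))) : B
          (r) : B
          (r) : B
        (q (r) (r)) : A
          (r) : B
          (r) : B
        (q (r) (r)) : A
      (u (q (r) (r)) (q (r) (r))) : B
      (r) : B
    (q (u (q (r) (r)) (q (r) (r))) (r)) : A
          (r) : B
        (g (r)) : B
      (g (g (r))) : B
      (r) : B
    (q (g (g (r))) (r)) : A
  (u (q (u (q (r) (r)) (q (r) (r))) (r)) (q (g (g (r))) (r))) : B
(q (t (q (t (q (r) (r))) (p (u (h) (h))))) (u (q (u (q (r) (r)) (q (r) (r))) (r)) (q (g (g (r))) (r)))) : A

well-sorted; sort = A


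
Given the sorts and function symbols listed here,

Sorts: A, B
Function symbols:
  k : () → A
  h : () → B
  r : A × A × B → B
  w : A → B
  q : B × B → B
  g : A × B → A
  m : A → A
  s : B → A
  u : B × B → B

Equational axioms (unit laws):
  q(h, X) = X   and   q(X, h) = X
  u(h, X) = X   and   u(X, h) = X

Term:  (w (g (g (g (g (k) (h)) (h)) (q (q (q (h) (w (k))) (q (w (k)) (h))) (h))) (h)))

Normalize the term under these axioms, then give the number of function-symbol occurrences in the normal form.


1. (w (g (g (g (g (k) (h)) (h)) (q (q (q (h) (w (k))) (q (w (k)) (h))) (h))) (h)))  →  (w (g (g (g (g (k) (h)) (h)) (q (q (h) (w (k))) (q (w (k)) (h)))) (h)))
2. (w (g (g (g (g (k) (h)) (h)) (q (q (h) (w (k))) (q (w (k)) (h)))) (h)))  →  (w (g (g (g (g (k) (h)) (h)) (q (w (k)) (q (w (k)) (h)))) (h)))
3. (w (g (g (g (g (k) (h)) (h)) (q (w (k)) (q (w (k)) (h)))) (h)))  →  (w (g (g (g (g (k) (h)) (h)) (q (w (k)) (w (k)))) (h)))
normal form: (w (g (g (g (g (k) (h)) (h)) (q (w (k)) (w (k)))) (h)))

size = 14


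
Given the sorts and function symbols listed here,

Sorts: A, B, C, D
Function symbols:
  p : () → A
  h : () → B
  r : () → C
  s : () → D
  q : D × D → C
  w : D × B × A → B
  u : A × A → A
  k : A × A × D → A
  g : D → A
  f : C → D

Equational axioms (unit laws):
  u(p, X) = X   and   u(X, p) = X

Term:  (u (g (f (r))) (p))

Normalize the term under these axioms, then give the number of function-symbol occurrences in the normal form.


size = 3

1. (u (g (f (r))) (p))  →  (g (f (r)))
normal form: (g (f (r)))


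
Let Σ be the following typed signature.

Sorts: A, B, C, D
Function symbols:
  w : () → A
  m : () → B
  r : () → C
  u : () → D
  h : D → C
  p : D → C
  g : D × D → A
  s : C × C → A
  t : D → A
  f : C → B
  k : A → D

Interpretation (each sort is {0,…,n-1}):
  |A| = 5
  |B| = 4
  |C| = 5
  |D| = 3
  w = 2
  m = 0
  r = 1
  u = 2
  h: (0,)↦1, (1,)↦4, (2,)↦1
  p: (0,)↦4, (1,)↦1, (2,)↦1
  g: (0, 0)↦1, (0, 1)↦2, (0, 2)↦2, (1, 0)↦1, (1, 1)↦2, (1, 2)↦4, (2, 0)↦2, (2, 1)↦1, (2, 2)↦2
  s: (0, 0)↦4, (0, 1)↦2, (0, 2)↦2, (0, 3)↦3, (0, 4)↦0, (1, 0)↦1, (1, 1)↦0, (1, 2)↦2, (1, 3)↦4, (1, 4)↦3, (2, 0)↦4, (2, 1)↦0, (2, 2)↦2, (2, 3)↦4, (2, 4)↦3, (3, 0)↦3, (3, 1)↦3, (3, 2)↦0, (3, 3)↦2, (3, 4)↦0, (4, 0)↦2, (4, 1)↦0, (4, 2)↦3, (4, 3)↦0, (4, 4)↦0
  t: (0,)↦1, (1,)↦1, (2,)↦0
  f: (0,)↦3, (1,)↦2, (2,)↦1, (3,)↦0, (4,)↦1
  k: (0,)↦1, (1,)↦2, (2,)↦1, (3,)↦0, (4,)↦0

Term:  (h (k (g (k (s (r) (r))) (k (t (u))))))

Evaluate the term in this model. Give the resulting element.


  r = 1
  r = 1
  (s (r) (r)) = s(1, 1) = 0
  (k (s (r) (r))) = k(0,) = 1
  u = 2
  (t (u)) = t(2,) = 0
  (k (t (u))) = k(0,) = 1
  (g (k (s (r) (r))) (k (t (u)))) = g(1, 1) = 2
  (k (g (k (s (r) (r))) (k (t (u))))) = k(2,) = 1
  (h (k (g (k (s (r) (r))) (k (t (u)))))) = h(1,) = 4

value = 4


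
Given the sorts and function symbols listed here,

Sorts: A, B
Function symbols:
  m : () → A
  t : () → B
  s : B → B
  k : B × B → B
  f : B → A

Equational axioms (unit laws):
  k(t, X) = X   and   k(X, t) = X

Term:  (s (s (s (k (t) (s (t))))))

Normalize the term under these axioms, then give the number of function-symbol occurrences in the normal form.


size = 5

1. (s (s (s (k (t) (s (t))))))  →  (s (s (s (s (t)))))
normal form: (s (s (s (s (t)))))


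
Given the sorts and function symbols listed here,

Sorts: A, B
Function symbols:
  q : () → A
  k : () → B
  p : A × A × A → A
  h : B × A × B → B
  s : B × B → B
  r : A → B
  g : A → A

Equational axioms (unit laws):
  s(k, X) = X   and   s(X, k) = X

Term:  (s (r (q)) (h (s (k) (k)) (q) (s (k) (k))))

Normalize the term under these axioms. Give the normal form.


1. (s (r (q)) (h (s (k) (k)) (q) (s (k) (k))))  →  (s (r (q)) (h (k) (q) (s (k) (k))))
2. (s (r (q)) (h (k) (q) (s (k) (k))))  →  (s (r (q)) (h (k) (q) (k)))

normal form = (s (r (q)) (h (k) (q) (k)))


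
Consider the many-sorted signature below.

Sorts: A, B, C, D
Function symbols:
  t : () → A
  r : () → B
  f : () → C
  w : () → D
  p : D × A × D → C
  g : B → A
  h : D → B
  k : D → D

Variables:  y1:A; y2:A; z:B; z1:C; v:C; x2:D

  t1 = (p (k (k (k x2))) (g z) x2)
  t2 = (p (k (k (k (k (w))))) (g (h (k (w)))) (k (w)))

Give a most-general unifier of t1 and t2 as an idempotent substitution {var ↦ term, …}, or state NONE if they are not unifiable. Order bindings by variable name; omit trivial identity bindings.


{x2 ↦ (k (w)), z ↦ (h (k (w)))}


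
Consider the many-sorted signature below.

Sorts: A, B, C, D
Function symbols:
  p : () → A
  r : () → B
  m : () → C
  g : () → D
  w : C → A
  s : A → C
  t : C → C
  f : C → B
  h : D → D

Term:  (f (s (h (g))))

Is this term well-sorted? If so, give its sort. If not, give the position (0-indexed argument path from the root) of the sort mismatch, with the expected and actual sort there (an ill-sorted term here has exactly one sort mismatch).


      (g) : D
    (h (g)) : D
  (s (h (g))) : ✗ arg 0 at [0, 0] has sort D, expected A

ill-sorted at position [0, 0]: expected A, got D


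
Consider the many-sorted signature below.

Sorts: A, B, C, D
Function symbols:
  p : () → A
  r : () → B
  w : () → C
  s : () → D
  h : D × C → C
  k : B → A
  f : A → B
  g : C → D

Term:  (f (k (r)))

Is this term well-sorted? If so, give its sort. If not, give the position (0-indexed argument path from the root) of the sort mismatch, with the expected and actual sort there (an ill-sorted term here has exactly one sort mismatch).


well-sorted; sort = B

    (r) : B
  (k (r)) : A
(f (k (r))) : B


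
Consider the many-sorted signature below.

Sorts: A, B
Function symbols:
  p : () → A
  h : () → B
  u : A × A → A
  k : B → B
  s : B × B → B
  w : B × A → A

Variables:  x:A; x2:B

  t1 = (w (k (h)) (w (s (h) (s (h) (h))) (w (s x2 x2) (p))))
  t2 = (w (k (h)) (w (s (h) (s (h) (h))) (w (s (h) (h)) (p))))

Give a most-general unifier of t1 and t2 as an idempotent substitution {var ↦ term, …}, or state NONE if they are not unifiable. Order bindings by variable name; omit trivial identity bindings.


{x2 ↦ (h)}


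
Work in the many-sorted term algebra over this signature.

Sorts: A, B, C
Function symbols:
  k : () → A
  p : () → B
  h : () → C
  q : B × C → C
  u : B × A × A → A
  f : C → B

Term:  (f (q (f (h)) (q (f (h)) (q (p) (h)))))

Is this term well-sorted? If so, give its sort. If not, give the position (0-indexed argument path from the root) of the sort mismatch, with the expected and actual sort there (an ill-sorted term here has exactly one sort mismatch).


      (h) : C
    (f (h)) : B
        (h) : C
      (f (h)) : B
        (p) : B
        (h) : C
      (q (p) (h)) : C
    (q (f (h)) (q (p) (h))) : C
  (q (f (h)) (q (f (h)) (q (p) (h)))) : C
(f (q (f (h)) (q (f (h)) (q (p) (h))))) : B

well-sorted; sort = B


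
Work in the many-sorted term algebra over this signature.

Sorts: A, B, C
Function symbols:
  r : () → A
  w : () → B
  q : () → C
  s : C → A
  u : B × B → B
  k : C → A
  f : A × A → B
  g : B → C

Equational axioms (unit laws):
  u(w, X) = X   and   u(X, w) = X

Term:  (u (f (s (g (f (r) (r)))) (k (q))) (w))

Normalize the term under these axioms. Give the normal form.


1. (u (f (s (g (f (r) (r)))) (k (q))) (w))  →  (f (s (g (f (r) (r)))) (k (q)))

normal form = (f (s (g (f (r) (r)))) (k (q)))


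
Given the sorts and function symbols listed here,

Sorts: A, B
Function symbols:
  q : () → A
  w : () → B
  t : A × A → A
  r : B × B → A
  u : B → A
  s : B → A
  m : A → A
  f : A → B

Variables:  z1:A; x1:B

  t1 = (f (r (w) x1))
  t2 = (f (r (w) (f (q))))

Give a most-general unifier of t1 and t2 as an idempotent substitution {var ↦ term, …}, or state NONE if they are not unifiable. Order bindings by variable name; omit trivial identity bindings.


{x1 ↦ (f (q))}


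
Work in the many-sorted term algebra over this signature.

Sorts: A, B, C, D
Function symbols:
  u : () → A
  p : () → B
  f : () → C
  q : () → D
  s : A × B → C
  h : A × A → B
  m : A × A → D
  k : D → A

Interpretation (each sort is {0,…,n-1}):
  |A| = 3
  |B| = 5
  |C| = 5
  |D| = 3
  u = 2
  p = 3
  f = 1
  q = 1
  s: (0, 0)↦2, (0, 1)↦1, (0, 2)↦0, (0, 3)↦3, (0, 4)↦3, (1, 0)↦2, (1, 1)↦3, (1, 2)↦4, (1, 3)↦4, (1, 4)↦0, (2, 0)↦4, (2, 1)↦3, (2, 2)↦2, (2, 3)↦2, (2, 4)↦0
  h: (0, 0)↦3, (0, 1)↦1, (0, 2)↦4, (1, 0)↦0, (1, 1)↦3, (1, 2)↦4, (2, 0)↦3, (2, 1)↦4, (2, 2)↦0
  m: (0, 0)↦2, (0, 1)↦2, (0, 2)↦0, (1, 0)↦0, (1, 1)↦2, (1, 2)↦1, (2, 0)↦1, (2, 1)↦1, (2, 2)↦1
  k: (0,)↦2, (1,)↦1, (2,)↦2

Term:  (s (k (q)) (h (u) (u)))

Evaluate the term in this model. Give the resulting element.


  q = 1
  (k (q)) = k(1,) = 1
  u = 2
  u = 2
  (h (u) (u)) = h(2, 2) = 0
  (s (k (q)) (h (u) (u))) = s(1, 0) = 2

value = 2


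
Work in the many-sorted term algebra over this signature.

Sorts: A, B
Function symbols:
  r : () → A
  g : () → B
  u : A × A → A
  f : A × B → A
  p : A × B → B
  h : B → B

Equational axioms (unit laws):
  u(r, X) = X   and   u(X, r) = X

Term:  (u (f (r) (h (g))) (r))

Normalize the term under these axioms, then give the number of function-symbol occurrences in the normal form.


size = 4

1. (u (f (r) (h (g))) (r))  →  (f (r) (h (g)))
normal form: (f (r) (h (g)))


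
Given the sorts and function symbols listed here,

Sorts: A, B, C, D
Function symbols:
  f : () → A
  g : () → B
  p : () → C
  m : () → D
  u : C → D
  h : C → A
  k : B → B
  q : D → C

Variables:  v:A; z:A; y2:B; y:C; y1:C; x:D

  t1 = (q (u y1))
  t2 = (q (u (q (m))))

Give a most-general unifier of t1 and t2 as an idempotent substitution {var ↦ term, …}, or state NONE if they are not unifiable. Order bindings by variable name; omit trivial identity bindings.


{y1 ↦ (q (m))}


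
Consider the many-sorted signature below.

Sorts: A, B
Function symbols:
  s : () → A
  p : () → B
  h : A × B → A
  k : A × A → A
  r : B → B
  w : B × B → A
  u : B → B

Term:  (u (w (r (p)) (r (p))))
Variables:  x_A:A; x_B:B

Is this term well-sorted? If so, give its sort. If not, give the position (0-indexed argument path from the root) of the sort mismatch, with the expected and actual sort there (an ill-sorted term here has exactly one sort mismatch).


      (p) : B
    (r (p)) : B
      (p) : B
    (r (p)) : B
  (w (r (p)) (r (p))) : A
(u (w (r (p)) (r (p)))) : ✗ arg 0 at [0] has sort A, expected B

ill-sorted at position [0]: expected B, got A


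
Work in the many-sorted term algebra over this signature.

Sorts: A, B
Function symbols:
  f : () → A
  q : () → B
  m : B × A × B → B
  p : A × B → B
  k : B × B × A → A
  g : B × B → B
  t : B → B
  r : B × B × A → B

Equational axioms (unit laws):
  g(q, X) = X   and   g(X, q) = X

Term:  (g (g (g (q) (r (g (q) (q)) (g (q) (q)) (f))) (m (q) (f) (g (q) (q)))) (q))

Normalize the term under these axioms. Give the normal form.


1. (g (g (g (q) (r (g (q) (q)) (g (q) (q)) (f))) (m (q) (f) (g (q) (q)))) (q))  →  (g (g (q) (r (g (q) (q)) (g (q) (q)) (f))) (m (q) (f) (g (q) (q))))
2. (g (g (q) (r (g (q) (q)) (g (q) (q)) (f))) (m (q) (f) (g (q) (q))))  →  (g (r (g (q) (q)) (g (q) (q)) (f)) (m (q) (f) (g (q) (q))))
3. (g (r (g (q) (q)) (g (q) (q)) (f)) (m (q) (f) (g (q) (q))))  →  (g (r (q) (g (q) (q)) (f)) (m (q) (f) (g (q) (q))))
4. (g (r (q) (g (q) (q)) (f)) (m (q) (f) (g (q) (q))))  →  (g (r (q) (q) (f)) (m (q) (f) (g (q) (q))))
5. (g (r (q) (q) (f)) (m (q) (f) (g (q) (q))))  →  (g (r (q) (q) (f)) (m (q) (f) (q)))

normal form = (g (r (q) (q) (f)) (m (q) (f) (q)))


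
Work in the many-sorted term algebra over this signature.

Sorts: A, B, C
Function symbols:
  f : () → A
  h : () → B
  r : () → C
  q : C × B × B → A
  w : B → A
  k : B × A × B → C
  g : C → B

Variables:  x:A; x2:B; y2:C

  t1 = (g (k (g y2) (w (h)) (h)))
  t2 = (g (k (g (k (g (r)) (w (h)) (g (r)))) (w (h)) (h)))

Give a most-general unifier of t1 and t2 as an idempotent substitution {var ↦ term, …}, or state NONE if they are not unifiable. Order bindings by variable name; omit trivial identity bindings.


{y2 ↦ (k (g (r)) (w (h)) (g (r)))}


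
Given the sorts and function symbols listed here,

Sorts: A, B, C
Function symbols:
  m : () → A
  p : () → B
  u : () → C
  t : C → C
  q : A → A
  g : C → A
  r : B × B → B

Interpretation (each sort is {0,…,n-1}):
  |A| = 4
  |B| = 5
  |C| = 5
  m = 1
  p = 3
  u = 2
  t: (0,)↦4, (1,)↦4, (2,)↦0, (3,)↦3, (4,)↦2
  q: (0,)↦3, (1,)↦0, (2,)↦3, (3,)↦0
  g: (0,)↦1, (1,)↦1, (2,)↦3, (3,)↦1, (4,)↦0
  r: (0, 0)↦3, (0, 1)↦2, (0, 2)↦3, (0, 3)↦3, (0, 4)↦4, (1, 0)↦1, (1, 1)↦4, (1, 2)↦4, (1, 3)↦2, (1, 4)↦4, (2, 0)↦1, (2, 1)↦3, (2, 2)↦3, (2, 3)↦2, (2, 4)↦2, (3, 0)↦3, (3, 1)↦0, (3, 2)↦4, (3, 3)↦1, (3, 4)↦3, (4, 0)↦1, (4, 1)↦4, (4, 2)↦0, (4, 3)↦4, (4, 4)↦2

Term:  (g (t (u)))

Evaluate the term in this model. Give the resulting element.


  u = 2
  (t (u)) = t(2,) = 0
  (g (t (u))) = g(0,) = 1

value = 1


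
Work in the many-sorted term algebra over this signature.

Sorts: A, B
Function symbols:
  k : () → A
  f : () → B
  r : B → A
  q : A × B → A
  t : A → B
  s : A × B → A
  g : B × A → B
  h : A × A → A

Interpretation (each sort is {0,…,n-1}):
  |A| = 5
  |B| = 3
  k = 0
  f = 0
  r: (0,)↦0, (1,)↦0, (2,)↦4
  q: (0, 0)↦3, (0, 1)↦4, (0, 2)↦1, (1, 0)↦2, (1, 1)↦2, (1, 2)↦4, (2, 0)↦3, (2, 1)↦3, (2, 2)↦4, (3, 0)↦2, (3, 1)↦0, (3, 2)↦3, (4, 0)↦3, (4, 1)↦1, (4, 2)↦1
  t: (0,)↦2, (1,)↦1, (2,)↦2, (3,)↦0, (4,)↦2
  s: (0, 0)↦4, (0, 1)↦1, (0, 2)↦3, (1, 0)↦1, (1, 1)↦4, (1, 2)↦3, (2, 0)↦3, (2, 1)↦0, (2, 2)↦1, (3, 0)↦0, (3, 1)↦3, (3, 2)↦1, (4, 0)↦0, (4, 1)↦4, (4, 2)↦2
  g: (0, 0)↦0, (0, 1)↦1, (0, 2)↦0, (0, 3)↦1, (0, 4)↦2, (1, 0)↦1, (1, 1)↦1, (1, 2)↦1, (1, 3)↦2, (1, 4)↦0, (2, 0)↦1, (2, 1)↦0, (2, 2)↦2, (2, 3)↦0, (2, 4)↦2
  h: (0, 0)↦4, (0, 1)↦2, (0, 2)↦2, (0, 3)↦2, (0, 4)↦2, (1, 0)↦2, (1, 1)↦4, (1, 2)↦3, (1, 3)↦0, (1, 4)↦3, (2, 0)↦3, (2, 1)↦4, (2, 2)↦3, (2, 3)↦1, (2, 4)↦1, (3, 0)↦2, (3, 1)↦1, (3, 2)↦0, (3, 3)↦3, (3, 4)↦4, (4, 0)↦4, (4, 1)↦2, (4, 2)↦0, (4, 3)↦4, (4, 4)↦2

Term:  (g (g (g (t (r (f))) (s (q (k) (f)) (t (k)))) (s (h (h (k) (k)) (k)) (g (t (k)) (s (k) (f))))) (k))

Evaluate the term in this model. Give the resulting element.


  f = 0
  (r (f)) = r(0,) = 0
  (t (r (f))) = t(0,) = 2
  k = 0
  f = 0
  (q (k) (f)) = q(0, 0) = 3
  k = 0
  (t (k)) = t(0,) = 2
  (s (q (k) (f)) (t (k))) = s(3, 2) = 1
  (g (t (r (f))) (s (q (k) (f)) (t (k)))) = g(2, 1) = 0
  k = 0
  k = 0
  (h (k) (k)) = h(0, 0) = 4
  k = 0
  (h (h (k) (k)) (k)) = h(4, 0) = 4
  k = 0
  (t (k)) = t(0,) = 2
  k = 0
  f = 0
  (s (k) (f)) = s(0, 0) = 4
  (g (t (k)) (s (k) (f))) = g(2, 4) = 2
  (s (h (h (k) (k)) (k)) (g (t (k)) (s (k) (f)))) = s(4, 2) = 2
  (g (g (t (r (f))) (s (q (k) (f)) (t (k)))) (s (h (h (k) (k)) (k)) (g (t (k)) (s (k) (f))))) = g(0, 2) = 0
  k = 0
  (g (g (g (t (r (f))) (s (q (k) (f)) (t (k)))) (s (h (h (k) (k)) (k)) (g (t (k)) (s (k) (f))))) (k)) = g(0, 0) = 0

value = 0


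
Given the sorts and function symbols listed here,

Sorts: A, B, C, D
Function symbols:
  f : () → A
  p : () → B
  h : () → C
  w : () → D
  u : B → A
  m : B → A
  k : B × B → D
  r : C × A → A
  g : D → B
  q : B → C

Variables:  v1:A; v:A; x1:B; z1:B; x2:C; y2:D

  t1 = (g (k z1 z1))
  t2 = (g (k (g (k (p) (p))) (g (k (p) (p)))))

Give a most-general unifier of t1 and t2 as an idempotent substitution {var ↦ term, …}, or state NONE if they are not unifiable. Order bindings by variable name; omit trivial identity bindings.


{z1 ↦ (g (k (p) (p)))}


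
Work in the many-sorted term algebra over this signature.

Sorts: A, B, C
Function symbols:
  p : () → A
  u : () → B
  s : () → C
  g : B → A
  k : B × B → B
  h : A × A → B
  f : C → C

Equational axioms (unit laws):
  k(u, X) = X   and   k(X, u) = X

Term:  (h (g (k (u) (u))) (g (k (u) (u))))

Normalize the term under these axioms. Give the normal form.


1. (h (g (k (u) (u))) (g (k (u) (u))))  →  (h (g (u)) (g (k (u) (u))))
2. (h (g (u)) (g (k (u) (u))))  →  (h (g (u)) (g (u)))

normal form = (h (g (u)) (g (u)))


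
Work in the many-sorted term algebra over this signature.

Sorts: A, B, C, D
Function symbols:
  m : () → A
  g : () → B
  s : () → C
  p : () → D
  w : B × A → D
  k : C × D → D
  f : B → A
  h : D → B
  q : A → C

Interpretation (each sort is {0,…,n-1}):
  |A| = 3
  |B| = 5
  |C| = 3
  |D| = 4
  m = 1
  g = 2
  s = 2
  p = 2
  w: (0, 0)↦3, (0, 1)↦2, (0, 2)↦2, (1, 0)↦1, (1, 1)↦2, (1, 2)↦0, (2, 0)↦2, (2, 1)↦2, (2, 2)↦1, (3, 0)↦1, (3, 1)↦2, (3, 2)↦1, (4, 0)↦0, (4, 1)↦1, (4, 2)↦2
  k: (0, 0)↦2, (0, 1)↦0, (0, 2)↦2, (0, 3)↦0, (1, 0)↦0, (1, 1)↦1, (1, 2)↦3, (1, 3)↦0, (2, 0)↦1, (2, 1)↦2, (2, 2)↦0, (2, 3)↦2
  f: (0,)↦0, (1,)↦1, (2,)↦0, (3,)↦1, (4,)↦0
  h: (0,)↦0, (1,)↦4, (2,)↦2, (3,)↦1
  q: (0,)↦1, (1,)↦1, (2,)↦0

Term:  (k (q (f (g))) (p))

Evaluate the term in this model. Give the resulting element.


value = 3

  g = 2
  (f (g)) = f(2,) = 0
  (q (f (g))) = q(0,) = 1
  p = 2
  (k (q (f (g))) (p)) = k(1, 2) = 3


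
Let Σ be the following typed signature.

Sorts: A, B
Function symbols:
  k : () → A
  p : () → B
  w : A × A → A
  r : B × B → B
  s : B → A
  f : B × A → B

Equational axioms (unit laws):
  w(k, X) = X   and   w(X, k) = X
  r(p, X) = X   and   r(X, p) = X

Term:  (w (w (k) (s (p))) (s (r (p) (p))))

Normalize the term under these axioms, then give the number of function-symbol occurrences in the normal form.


size = 5

1. (w (w (k) (s (p))) (s (r (p) (p))))  →  (w (s (p)) (s (r (p) (p))))
2. (w (s (p)) (s (r (p) (p))))  →  (w (s (p)) (s (p)))
normal form: (w (s (p)) (s (p)))


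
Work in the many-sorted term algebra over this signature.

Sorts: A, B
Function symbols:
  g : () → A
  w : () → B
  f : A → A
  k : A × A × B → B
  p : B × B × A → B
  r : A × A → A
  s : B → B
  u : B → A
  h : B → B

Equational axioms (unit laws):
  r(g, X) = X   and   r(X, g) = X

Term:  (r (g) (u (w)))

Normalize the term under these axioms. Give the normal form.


1. (r (g) (u (w)))  →  (u (w))

normal form = (u (w))


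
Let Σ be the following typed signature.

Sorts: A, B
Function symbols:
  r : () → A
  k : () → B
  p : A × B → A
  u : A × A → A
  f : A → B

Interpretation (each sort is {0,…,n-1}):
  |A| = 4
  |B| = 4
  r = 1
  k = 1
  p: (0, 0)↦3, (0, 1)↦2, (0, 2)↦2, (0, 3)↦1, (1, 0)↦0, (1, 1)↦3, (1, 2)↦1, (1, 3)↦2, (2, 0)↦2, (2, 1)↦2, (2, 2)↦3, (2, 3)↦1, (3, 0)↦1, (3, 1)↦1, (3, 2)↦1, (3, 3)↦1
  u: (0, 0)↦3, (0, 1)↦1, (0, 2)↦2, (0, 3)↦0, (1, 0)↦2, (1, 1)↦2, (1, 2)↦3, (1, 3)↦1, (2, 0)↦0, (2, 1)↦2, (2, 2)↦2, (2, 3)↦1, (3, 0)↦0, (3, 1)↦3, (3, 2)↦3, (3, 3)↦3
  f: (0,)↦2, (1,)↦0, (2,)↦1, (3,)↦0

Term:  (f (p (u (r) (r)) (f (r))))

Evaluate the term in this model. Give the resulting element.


value = 1

  r = 1
  r = 1
  (u (r) (r)) = u(1, 1) = 2
  r = 1
  (f (r)) = f(1,) = 0
  (p (u (r) (r)) (f (r))) = p(2, 0) = 2
  (f (p (u (r) (r)) (f (r)))) = f(2,) = 1


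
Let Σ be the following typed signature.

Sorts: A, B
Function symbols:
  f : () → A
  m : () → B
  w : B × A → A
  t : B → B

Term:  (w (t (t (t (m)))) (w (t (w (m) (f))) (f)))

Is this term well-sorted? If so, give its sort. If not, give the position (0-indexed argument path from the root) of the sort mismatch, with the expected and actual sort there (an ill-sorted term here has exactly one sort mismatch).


        (m) : B
      (t (m)) : B
    (t (t (m))) : B
  (t (t (t (m)))) : B
        (m) : B
        (f) : A
      (w (m) (f)) : A
    (t (w (m) (f))) : ✗ arg 0 at [1, 0, 0] has sort A, expected B
    (f) : A

ill-sorted at position [1, 0, 0]: expected B, got A


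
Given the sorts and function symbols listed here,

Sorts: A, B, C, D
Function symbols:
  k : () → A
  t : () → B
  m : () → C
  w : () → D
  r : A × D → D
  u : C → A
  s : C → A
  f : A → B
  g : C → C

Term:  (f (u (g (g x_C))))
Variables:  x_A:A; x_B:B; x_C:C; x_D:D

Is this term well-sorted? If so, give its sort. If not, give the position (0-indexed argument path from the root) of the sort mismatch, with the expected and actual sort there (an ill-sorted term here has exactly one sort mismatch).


        x_C : C
      (g x_C) : C
    (g (g x_C)) : C
  (u (g (g x_C))) : A
(f (u (g (g x_C)))) : B

well-sorted; sort = B


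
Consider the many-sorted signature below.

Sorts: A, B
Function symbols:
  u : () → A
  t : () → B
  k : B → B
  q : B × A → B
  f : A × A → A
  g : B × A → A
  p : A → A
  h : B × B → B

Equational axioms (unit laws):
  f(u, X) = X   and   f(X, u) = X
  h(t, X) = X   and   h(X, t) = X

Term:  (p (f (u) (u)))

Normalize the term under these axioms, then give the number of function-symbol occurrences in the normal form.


1. (p (f (u) (u)))  →  (p (u))
normal form: (p (u))

size = 2


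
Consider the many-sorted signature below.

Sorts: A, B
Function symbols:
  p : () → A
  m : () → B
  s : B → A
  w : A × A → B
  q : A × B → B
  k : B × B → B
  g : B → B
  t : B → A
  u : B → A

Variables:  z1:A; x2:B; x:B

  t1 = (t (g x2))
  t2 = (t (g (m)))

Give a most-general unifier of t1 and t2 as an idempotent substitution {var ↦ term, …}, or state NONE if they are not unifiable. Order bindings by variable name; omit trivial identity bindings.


{x2 ↦ (m)}


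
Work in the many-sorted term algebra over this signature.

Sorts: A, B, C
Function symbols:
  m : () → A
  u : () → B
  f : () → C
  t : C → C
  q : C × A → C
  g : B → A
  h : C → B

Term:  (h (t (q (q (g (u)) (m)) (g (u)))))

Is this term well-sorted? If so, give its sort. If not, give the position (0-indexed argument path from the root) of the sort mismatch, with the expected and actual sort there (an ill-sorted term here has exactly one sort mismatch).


ill-sorted at position [0, 0, 0, 0]: expected C, got A

          (u) : B
        (g (u)) : A
        (m) : A
      (q (g (u)) (m)) : ✗ arg 0 at [0, 0, 0, 0] has sort A, expected C
        (u) : B
      (g (u)) : A
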